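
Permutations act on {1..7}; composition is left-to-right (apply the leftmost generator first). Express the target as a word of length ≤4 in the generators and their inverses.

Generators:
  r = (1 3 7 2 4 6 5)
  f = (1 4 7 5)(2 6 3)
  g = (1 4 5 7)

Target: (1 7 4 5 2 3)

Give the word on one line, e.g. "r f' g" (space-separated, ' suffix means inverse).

  after r: (1 3 7 2 4 6 5)
  after g': (1 3 5 7 2)(4 6)
  after r: (1 7 4 5 2 3)

r g' r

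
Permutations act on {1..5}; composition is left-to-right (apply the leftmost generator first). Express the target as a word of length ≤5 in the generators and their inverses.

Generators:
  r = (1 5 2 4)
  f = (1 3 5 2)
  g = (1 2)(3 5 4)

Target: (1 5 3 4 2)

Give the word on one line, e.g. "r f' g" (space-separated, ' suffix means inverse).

  after r': (1 4 2 5)
  after f': (1 4 5 2 3)
  after r': (1 2 3 4)
  after f': (1 5 3 4 2)

r' f' r' f'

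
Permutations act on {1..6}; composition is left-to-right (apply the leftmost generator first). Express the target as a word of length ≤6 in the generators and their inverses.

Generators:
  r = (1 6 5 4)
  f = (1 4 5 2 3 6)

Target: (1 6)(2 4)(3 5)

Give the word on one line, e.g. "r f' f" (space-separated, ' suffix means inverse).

r f' f' f' r'

  after r: (1 6 5 4)
  after f': (1 3 2 5)(4 6)
  after f': (1 2 4 3 5 6)
  after f': (1 5 3 4 2)
  after r': (1 6)(2 4)(3 5)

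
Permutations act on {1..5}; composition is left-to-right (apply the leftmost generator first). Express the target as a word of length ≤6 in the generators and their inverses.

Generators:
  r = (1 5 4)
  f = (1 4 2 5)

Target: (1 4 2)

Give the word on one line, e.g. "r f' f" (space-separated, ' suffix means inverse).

  after r': (1 4 5)
  after r': (1 5 4)
  after f: (2 5)
  after f: (1 4 2)

r' r' f f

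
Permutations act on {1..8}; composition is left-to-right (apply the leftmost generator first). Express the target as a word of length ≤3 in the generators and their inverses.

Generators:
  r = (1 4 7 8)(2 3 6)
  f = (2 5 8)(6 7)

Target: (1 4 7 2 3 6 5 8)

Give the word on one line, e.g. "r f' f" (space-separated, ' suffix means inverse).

r f' f'

  after r: (1 4 7 8)(2 3 6)
  after f': (1 4 6 8)(2 3 7 5)
  after f': (1 4 7 2 3 6 5 8)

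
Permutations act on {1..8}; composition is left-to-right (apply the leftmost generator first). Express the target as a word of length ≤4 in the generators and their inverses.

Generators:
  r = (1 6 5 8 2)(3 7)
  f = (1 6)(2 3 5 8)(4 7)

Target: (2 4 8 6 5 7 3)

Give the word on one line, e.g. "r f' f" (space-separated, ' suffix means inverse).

  after f: (1 6)(2 3 5 8)(4 7)
  after r': (2 7 4 3 6)
  after f': (1 6 8 5 3)(2 4)
  after r': (2 4 8 6 5 7 3)

f r' f' r'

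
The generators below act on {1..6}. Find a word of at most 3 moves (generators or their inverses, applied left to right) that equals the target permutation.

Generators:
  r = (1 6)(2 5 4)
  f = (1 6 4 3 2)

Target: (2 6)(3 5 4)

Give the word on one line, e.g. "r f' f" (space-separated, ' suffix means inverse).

f r

  after f: (1 6 4 3 2)
  after r: (2 6)(3 5 4)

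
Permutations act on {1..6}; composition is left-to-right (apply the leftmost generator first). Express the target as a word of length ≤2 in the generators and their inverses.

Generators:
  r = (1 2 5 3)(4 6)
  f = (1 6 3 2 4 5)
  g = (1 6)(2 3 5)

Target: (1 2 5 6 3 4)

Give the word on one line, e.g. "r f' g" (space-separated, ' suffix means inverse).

f' r'

  after f': (1 5 4 2 3 6)
  after r': (1 2 5 6 3 4)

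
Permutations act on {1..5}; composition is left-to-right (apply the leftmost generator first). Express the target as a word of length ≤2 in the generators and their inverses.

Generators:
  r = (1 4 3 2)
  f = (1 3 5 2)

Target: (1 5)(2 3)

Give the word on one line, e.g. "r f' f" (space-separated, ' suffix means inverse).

  after f': (1 2 5 3)
  after f': (1 5)(2 3)

f' f'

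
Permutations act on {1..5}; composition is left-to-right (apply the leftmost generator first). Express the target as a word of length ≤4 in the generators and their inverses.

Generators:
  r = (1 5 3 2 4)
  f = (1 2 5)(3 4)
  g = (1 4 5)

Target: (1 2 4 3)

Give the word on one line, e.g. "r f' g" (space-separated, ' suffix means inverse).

  after f: (1 2 5)(3 4)
  after g': (1 2 4 3)

f g'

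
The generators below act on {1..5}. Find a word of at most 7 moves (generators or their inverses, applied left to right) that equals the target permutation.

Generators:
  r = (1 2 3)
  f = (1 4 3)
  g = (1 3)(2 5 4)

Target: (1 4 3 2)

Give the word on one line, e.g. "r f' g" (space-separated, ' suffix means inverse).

r' g r g g

  after r': (1 3 2)
  after g: (2 3 5 4)
  after r: (1 2)(3 5 4)
  after g: (1 5 2 3 4)
  after g: (1 4 3 2)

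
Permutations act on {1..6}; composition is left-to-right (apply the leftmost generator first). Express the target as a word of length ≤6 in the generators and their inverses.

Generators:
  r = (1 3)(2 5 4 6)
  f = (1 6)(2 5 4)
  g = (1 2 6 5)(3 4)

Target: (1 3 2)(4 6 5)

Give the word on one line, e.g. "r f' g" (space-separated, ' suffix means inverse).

  after f': (1 6)(2 4 5)
  after r': (1 4 2 5 6 3)
  after g': (1 3 5 2 6 4)
  after f': (1 3 2)(4 6 5)

f' r' g' f'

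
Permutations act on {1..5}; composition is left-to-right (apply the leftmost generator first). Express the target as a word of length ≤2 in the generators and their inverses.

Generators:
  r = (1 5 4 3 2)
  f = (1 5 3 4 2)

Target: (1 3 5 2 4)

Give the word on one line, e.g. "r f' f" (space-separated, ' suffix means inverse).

  after r': (1 2 3 4 5)
  after r': (1 3 5 2 4)

r' r'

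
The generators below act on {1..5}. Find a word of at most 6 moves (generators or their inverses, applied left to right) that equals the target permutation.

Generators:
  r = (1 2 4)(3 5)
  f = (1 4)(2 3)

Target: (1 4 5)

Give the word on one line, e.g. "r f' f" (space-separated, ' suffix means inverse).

  after r': (1 4 2)(3 5)
  after f: (2 4 3 5)
  after r': (1 4 5)
  after f': (2 3)(4 5)
  after f': (1 4 5)

r' f r' f' f'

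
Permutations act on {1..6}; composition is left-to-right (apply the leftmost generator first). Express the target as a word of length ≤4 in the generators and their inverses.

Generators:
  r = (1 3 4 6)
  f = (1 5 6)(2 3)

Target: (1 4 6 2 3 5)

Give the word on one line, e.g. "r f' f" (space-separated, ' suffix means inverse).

  after r: (1 3 4 6)
  after r: (1 4)(3 6)
  after f': (1 4 6 2 3 5)

r r f'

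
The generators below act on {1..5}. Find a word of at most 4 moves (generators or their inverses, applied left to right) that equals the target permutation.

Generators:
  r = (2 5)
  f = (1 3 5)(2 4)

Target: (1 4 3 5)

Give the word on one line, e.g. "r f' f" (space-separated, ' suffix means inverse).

  after f': (1 5 3)(2 4)
  after r': (1 2 4 5 3)
  after f': (1 4 3 5)

f' r' f'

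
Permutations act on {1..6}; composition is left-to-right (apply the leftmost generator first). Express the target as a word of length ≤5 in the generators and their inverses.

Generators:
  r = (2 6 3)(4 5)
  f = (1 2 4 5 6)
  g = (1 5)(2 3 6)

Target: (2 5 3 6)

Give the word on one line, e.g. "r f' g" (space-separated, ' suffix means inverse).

r' f' g' r f'

  after r': (2 3 6)(4 5)
  after f': (1 6)(2 3 5)
  after g': (1 3)(5 6)
  after r: (1 2 6 4 5 3)
  after f': (2 5 3 6)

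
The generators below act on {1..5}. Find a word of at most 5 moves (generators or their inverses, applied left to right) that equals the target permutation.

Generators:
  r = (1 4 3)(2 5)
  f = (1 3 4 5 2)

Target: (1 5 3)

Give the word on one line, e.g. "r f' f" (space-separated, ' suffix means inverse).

f r' f f r'

  after f: (1 3 4 5 2)
  after r': (1 4 2 3)
  after f: (1 5 2 4)
  after f: (1 2 5)(3 4)
  after r': (1 5 3)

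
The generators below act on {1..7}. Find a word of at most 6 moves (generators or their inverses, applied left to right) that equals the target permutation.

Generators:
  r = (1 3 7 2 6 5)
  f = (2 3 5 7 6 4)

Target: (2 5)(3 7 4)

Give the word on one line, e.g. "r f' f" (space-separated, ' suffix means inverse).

  after r: (1 3 7 2 6 5)
  after f': (1 2 7 4 6 3 5)
  after r': (1 7 4 2 3 6)
  after r': (1 3 2)(4 7)(5 6)
  after r': (2 5)(3 7 4)

r f' r' r' r'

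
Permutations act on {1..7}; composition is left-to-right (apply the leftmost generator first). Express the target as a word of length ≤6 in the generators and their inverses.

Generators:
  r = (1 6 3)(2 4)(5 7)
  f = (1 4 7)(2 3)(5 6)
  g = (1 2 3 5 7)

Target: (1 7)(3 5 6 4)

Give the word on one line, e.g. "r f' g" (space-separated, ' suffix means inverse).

f' r g f g'

  after f': (1 7 4)(2 3)(5 6)
  after r: (1 5 3 4 6 7 2)
  after g: (1 7 3 4 6)
  after f: (2 3 7)(4 5 6)
  after g': (1 7)(3 5 6 4)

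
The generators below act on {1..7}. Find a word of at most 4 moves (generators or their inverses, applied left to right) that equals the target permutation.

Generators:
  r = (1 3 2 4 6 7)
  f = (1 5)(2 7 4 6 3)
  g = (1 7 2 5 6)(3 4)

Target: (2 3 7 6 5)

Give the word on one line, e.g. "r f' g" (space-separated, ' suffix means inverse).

  after f': (1 5)(2 3 6 4 7)
  after f': (2 6 7 3 4)
  after r': (1 7)(2 4 3)
  after g': (2 3 7 6 5)

f' f' r' g'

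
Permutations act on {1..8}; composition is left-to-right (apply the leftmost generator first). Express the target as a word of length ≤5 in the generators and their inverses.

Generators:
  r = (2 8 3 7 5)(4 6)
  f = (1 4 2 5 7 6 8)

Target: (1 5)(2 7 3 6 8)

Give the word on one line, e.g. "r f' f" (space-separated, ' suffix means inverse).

r f' r r f'

  after r: (2 8 3 7 5)(4 6)
  after f': (1 8 3 5 4 7 2 6)
  after r: (1 3 2 4 5 6)(7 8)
  after r: (1 7 3 8 5 4 2 6)
  after f': (1 5)(2 7 3 6 8)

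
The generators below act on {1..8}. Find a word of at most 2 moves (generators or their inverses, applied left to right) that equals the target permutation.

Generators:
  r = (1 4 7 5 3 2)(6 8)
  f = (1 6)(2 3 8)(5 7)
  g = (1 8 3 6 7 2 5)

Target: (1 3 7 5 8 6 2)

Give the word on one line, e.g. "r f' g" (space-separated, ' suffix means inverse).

  after g: (1 8 3 6 7 2 5)
  after g: (1 3 7 5 8 6 2)

g g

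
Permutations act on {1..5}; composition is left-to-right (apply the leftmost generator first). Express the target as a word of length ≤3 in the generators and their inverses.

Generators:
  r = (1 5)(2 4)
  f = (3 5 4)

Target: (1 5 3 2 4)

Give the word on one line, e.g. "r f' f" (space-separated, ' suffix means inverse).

  after f': (3 4 5)
  after r: (1 5 3 2 4)

f' r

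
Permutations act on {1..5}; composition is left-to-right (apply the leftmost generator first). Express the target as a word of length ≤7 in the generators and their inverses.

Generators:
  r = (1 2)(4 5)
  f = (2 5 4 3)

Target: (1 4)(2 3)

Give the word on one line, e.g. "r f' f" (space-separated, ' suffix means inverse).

  after r': (1 2)(4 5)
  after f: (1 5 3 2)
  after r': (1 4 5 3)
  after f': (1 5 4 2 3)
  after r': (1 4)(2 3)

r' f r' f' r'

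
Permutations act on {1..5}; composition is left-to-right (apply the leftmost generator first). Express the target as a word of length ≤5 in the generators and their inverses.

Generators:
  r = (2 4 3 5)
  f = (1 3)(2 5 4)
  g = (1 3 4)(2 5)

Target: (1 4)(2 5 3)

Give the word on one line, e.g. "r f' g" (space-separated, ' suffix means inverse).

g' r' g r' r'

  after g': (1 4 3)(2 5)
  after r': (1 2 3)
  after g: (1 5 2 4)
  after r': (1 3 4)
  after r': (1 4)(2 5 3)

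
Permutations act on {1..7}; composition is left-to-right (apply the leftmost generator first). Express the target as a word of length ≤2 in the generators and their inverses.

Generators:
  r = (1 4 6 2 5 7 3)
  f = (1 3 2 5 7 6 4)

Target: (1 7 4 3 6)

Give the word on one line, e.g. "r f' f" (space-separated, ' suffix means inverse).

f r'

  after f: (1 3 2 5 7 6 4)
  after r': (1 7 4 3 6)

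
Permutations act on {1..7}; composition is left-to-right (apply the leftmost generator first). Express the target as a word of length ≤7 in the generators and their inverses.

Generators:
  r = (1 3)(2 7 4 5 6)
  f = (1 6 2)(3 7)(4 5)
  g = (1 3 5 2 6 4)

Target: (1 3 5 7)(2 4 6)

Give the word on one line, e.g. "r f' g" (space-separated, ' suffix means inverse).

r g' r f' f'

  after r: (1 3)(2 7 4 5 6)
  after g': (2 7 6 5)(3 4)
  after r: (1 3 5 7 2 4)
  after f': (1 7 6)(2 5 3 4)
  after f': (1 3 5 7)(2 4 6)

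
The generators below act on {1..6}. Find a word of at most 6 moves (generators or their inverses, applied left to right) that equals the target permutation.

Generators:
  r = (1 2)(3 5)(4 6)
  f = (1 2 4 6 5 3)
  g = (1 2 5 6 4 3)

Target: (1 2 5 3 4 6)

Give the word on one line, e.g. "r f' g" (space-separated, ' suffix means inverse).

  after g': (1 3 4 6 5 2)
  after f: (3 6)(4 5)
  after r': (1 2)(3 4)(5 6)
  after g': (2 3 6)
  after r: (1 2 5 3 4 6)

g' f r' g' r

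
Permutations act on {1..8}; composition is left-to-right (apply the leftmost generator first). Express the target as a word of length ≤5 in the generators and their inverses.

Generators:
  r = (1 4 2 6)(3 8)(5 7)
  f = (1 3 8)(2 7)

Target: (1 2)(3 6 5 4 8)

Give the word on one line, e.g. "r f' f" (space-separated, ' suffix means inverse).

r' f r'

  after r': (1 6 2 4)(3 8)(5 7)
  after f: (1 6 7 5 2 4 3)
  after r': (1 2)(3 6 5 4 8)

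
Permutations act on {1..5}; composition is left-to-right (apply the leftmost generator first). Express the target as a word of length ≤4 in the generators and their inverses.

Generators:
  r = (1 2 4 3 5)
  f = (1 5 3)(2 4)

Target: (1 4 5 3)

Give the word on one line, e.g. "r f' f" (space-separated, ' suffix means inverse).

r f'

  after r: (1 2 4 3 5)
  after f': (1 4 5 3)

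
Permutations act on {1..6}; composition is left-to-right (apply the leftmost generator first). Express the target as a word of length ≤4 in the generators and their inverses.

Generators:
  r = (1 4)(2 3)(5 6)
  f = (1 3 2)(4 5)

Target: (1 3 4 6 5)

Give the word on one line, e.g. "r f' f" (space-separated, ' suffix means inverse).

  after f': (1 2 3)(4 5)
  after r': (1 3 4 6 5)

f' r'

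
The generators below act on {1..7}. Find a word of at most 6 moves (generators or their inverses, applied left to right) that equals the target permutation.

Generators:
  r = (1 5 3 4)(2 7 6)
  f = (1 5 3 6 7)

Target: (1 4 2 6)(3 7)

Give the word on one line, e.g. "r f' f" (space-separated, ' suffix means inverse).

  after f: (1 5 3 6 7)
  after f: (1 3 7 5 6)
  after r': (1 5 7)(2 6 4 3)
  after f: (1 3 2 7 5)(4 6)
  after r: (1 4 2 6)(3 7)

f f r' f r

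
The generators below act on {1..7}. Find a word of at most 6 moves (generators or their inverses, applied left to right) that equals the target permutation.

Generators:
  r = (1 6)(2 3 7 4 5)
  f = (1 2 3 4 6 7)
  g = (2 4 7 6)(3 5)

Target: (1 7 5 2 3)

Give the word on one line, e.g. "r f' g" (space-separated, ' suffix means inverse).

r g r' r' r'

  after r: (1 6)(2 3 7 4 5)
  after g: (1 2 5 4 3 6)
  after r': (1 5 7 3)(2 4)
  after r': (1 4 5 3 6)(2 7)
  after r': (1 7 5 2 3)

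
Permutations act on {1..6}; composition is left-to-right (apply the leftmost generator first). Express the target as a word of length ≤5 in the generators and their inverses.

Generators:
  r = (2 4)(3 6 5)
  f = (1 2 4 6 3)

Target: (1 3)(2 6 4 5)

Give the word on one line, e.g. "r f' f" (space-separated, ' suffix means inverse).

f' r f r f

  after f': (1 3 6 4 2)
  after r: (1 6 2)(3 5)
  after f: (1 3 5)(4 6)
  after r: (1 6 2 4 5)
  after f: (1 3)(2 6 4 5)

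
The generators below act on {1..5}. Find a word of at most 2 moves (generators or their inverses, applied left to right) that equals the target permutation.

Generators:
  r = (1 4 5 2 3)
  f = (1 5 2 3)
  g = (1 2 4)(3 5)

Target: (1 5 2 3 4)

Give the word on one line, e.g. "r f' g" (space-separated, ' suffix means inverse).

  after f': (1 3 2 5)
  after g: (1 5 2 3 4)

f' g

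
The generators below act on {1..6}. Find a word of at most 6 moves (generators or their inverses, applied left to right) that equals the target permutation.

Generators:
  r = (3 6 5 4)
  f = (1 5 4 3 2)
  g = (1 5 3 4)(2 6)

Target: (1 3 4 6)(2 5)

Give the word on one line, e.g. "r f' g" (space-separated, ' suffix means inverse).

f g' f r' r'

  after f: (1 5 4 3 2)
  after g': (2 4 5 3 6)
  after f: (1 5 2 3 6)
  after r': (1 6)(2 4 5)
  after r': (1 3 4 6)(2 5)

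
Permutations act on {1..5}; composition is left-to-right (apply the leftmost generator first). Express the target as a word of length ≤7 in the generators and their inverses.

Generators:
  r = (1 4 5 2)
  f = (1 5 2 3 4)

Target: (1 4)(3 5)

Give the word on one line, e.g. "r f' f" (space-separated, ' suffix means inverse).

  after f: (1 5 2 3 4)
  after r': (1 4 2 3)
  after f: (2 4 3 5)
  after f: (1 5 3 2)
  after r': (1 4)(3 5)

f r' f f r'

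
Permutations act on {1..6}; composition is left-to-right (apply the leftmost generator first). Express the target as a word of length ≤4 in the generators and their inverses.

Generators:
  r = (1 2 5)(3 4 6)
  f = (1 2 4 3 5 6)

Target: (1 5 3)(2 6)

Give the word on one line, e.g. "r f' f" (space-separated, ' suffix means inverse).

  after f: (1 2 4 3 5 6)
  after r: (1 5 3)(2 6)

f r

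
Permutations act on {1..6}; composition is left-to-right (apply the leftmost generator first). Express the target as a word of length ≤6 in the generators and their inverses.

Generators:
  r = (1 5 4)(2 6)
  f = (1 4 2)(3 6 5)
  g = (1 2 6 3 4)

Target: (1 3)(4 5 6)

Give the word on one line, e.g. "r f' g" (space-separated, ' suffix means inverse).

f' f' r' f' f'

  after f': (1 2 4)(3 5 6)
  after f': (1 4 2)(3 6 5)
  after r': (1 5 3 2 4 6)
  after f': (1 6 2)(3 4)
  after f': (1 3)(4 5 6)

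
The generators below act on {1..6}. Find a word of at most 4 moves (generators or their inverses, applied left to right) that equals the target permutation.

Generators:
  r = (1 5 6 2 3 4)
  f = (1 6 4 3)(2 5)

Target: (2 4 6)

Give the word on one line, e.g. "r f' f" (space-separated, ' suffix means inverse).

f r' r'

  after f: (1 6 4 3)(2 5)
  after r': (1 5 6 3 4 2)
  after r': (2 4 6)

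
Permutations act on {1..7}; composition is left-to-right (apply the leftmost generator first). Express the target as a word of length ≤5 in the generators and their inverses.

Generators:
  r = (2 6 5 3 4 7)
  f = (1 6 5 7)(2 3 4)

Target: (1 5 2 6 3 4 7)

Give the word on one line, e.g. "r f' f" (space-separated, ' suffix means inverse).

f' f' f' r

  after f': (1 7 5 6)(2 4 3)
  after f': (1 5)(2 3 4)(6 7)
  after f': (1 6 5 7)
  after r: (1 5 2 6 3 4 7)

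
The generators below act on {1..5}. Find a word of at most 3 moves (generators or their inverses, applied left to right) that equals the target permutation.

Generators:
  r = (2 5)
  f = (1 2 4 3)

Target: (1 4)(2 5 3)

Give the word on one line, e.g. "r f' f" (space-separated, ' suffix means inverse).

  after r': (2 5)
  after f': (1 3 4 2 5)
  after f': (1 4)(2 5 3)

r' f' f'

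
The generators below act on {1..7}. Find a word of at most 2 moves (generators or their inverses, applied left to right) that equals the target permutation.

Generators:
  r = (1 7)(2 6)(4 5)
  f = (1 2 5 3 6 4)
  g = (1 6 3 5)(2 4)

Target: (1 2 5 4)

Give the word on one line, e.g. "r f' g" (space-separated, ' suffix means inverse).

  after f': (1 4 6 3 5 2)
  after g': (1 2 5 4)

f' g'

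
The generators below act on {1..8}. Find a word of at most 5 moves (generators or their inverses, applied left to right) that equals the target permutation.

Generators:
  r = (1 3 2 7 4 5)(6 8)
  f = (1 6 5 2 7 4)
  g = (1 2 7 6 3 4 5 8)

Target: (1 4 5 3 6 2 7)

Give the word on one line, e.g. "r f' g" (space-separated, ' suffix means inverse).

  after g: (1 2 7 6 3 4 5 8)
  after r': (1 3 7 8 5 6)
  after g: (1 4 5 3 6 2 7)

g r' g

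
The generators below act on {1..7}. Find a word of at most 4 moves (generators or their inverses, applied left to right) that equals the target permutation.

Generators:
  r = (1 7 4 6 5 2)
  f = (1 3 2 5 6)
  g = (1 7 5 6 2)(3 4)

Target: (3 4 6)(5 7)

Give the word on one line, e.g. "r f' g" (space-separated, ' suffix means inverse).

g' f' f'

  after g': (1 2 6 5 7)(3 4)
  after f': (1 3 4)(2 5 7 6)
  after f': (3 4 6)(5 7)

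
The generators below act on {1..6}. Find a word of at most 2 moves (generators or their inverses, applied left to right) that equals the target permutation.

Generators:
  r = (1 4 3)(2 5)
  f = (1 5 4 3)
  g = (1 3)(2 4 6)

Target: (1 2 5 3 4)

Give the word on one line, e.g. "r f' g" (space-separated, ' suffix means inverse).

  after f: (1 5 4 3)
  after r: (1 2 5 3 4)

f r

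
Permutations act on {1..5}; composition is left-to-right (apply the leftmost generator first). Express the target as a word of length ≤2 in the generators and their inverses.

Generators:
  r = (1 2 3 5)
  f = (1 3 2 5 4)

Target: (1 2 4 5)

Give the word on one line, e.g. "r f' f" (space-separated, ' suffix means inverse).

  after r': (1 5 3 2)
  after f': (1 2 4 5)

r' f'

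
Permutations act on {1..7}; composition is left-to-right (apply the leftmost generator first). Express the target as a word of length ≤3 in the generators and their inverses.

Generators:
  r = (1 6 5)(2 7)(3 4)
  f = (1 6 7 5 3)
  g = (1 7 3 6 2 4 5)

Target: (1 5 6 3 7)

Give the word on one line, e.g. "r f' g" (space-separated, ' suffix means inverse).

f' f'

  after f': (1 3 5 7 6)
  after f': (1 5 6 3 7)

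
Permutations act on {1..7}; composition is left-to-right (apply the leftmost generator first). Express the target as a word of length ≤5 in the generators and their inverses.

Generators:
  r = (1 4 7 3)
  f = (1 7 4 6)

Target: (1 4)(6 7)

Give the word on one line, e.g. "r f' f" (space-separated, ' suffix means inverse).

f' r f r

  after f': (1 6 4 7)
  after r: (1 6 7 4 3)
  after f: (3 7 6 4)
  after r: (1 4)(6 7)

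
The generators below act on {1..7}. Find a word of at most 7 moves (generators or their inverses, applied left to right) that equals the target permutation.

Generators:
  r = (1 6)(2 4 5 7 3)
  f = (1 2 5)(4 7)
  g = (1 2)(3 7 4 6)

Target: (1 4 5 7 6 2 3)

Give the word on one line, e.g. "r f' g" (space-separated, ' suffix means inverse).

  after r: (1 6)(2 4 5 7 3)
  after f': (1 6 5 4 2 7 3)
  after g': (1 4)(2 3)(5 7 6)
  after f: (1 7 6)(2 3 5 4)
  after f: (1 4 5 7 6 2 3)

r f' g' f f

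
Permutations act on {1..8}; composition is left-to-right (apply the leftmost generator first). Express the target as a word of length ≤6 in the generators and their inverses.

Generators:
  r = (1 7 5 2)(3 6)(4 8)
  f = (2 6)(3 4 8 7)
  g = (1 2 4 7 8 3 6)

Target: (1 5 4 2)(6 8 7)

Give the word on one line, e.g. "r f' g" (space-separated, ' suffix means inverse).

  after r': (1 2 5 7)(3 6)(4 8)
  after g': (2 5 4 7 6 8)
  after r': (1 2 7 3 6 4)(5 8)
  after r': (1 5 4 2)(6 8 7)

r' g' r' r'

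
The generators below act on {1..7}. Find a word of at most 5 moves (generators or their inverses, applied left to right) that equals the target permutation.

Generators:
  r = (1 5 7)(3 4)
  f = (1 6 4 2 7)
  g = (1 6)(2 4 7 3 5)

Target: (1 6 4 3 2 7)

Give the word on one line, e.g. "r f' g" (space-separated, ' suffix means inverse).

g f' g r'

  after g: (1 6)(2 4 7 3 5)
  after f': (2 6 7 3 5 4)
  after g: (1 6 3 2)(5 7)
  after r': (1 6 4 3 2 7)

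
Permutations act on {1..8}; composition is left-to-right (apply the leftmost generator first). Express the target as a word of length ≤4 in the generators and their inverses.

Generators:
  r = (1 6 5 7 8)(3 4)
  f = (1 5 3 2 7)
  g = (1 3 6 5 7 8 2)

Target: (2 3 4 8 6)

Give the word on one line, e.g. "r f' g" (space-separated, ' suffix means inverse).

  after f': (1 7 2 3 5)
  after r': (1 5 8 7 2 4 3 6)
  after g': (1 6 2 4)(5 7 8)
  after r': (2 3 4 8 6)

f' r' g' r'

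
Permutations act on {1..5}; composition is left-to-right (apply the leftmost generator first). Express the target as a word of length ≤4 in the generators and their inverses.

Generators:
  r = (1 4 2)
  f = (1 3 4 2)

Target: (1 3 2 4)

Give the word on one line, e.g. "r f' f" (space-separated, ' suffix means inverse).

  after r: (1 4 2)
  after f': (1 3)
  after r: (1 3 4 2)
  after r: (1 3 2 4)

r f' r r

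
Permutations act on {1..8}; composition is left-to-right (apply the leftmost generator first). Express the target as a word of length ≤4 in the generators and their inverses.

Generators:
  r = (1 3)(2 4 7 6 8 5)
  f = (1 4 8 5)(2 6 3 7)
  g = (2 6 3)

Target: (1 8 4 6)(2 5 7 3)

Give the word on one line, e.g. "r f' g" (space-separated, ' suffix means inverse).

r' f' r

  after r': (1 3)(2 5 8 6 7 4)
  after f': (1 6 3 5 4 7)(2 8)
  after r: (1 8 4 6)(2 5 7 3)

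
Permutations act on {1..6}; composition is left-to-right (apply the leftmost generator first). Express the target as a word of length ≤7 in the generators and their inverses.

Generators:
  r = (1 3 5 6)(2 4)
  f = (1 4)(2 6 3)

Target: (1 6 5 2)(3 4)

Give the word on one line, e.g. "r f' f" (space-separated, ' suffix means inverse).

f' f' r f f

  after f': (1 4)(2 3 6)
  after f': (2 6 3)
  after r: (1 3 4 2)(5 6)
  after f: (1 2 4 6 5 3)
  after f: (1 6 5 2)(3 4)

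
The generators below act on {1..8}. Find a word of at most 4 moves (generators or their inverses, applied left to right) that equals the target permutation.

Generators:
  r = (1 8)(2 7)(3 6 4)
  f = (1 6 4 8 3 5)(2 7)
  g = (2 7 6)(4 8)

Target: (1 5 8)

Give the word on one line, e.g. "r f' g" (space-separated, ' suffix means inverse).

f f r f

  after f: (1 6 4 8 3 5)(2 7)
  after f: (1 4 3)(5 6 8)
  after r: (1 3 8 5 4 6)(2 7)
  after f: (1 5 8)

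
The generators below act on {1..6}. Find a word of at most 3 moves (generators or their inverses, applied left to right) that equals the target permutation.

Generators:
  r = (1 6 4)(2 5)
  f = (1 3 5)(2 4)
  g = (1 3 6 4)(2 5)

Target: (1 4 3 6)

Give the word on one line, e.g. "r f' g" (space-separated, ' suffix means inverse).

  after r: (1 6 4)(2 5)
  after g: (1 4 3 6)

r g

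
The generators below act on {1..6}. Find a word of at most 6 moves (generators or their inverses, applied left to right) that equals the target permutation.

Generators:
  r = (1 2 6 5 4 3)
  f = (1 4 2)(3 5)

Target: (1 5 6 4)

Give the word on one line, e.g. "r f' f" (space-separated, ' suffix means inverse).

f' r' f r f'

  after f': (1 2 4)(3 5)
  after r': (2 5 4 3 6)
  after f: (1 4 5 2 3 6)
  after r: (1 3 5 6 2)
  after f': (1 5 6 4)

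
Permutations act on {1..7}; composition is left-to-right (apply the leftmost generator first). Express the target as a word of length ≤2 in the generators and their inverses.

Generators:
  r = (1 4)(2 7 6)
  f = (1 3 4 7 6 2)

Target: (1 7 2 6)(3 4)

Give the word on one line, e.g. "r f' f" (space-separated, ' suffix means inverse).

  after r: (1 4)(2 7 6)
  after f: (1 7 2 6)(3 4)

r f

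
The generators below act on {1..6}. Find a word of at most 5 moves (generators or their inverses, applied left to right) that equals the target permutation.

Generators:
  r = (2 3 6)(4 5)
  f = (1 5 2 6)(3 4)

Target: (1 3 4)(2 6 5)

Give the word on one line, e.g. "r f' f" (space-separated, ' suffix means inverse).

r' f f f r'

  after r': (2 6 3)(4 5)
  after f: (1 5 3 6 4 2)
  after f: (1 2 5 4 6 3)
  after f: (1 6 4)(3 5)
  after r': (1 3 4)(2 6 5)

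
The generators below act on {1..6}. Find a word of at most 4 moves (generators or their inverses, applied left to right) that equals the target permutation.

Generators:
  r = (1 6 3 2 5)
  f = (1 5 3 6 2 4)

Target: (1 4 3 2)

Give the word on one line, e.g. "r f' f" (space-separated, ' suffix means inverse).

f' r'

  after f': (1 4 2 6 3 5)
  after r': (1 4 3 2)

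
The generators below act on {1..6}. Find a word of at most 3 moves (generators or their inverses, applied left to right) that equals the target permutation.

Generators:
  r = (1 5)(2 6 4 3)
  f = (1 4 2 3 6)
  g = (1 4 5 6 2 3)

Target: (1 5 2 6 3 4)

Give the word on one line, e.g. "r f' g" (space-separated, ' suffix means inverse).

  after g: (1 4 5 6 2 3)
  after f': (3 6 4 5)
  after r: (1 5 2 6 3 4)

g f' r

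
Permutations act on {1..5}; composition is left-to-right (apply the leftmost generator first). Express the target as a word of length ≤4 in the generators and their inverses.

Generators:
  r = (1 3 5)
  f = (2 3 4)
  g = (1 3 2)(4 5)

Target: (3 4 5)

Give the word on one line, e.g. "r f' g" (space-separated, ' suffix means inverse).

  after g': (1 2 3)(4 5)
  after r': (1 2)(3 5 4)
  after f: (1 3 5 2)
  after g': (3 4 5)

g' r' f g'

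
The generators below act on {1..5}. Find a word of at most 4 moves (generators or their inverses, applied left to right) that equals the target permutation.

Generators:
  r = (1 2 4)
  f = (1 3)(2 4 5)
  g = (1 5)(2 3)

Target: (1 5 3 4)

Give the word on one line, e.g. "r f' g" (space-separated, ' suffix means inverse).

  after r': (1 4 2)
  after g: (1 4 3 2 5)
  after f: (1 5 3 4)

r' g f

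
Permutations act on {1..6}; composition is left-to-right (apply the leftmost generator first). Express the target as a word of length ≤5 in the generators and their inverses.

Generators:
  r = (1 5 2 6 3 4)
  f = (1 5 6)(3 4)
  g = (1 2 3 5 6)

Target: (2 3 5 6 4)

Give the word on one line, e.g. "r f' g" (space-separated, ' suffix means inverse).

  after g: (1 2 3 5 6)
  after r: (1 6 5 3 2 4)
  after f: (2 3)(4 5)
  after f: (1 5 3 2 4 6)
  after r': (2 3 5 6 4)

g r f f r'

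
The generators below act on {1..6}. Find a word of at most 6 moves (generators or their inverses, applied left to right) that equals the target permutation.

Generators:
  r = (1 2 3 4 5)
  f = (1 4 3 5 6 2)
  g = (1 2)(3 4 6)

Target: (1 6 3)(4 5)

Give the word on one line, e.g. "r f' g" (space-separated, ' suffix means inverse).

  after f: (1 4 3 5 6 2)
  after g': (1 3 5 4 6)
  after g': (1 6 2)(3 5)
  after r: (1 6 3)(4 5)

f g' g' r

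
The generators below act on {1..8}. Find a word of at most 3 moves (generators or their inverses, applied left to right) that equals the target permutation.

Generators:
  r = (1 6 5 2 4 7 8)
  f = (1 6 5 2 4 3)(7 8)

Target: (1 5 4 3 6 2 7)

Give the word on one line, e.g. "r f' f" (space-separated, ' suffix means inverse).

f r

  after f: (1 6 5 2 4 3)(7 8)
  after r: (1 5 4 3 6 2 7)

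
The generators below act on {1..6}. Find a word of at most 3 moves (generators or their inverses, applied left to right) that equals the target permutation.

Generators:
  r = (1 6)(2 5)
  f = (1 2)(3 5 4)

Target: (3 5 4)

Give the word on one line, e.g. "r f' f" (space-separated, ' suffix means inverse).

  after f': (1 2)(3 4 5)
  after f': (3 5 4)

f' f'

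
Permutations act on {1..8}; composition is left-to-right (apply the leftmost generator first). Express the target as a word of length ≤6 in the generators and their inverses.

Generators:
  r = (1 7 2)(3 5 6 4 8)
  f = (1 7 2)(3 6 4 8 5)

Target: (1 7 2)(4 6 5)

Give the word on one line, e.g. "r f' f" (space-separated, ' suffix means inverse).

f r r r

  after f: (1 7 2)(3 6 4 8 5)
  after r: (1 2 7)(3 4)(6 8)
  after r: (3 8 4 5 6)
  after r: (1 7 2)(4 6 5)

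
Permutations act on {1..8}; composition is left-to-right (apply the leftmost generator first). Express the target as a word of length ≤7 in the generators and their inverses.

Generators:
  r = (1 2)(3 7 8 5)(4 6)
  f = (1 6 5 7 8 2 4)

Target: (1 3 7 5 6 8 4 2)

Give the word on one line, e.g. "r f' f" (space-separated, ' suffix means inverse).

  after f: (1 6 5 7 8 2 4)
  after f: (1 5 8 4 6 7 2)
  after f: (1 7 4 5 2 6 8)
  after r': (1 3 5)(2 4 8)(6 7)
  after f: (1 3 7 5 6 8 4 2)

f f f r' f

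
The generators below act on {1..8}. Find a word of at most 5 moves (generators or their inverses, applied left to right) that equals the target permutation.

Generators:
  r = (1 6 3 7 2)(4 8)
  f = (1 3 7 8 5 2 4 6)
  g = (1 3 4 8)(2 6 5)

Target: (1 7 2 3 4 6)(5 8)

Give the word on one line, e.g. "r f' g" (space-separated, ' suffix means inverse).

  after r: (1 6 3 7 2)(4 8)
  after g: (1 5 2 3 7 6 4)
  after f: (1 2 7)(3 8 5 4)
  after r': (1 7 2 3 4 6)(5 8)

r g f r'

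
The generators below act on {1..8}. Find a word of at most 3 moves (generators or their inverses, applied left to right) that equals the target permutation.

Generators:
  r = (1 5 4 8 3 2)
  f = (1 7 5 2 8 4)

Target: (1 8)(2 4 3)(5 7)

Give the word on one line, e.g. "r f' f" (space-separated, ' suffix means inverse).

  after f': (1 4 8 2 5 7)
  after r: (1 8)(2 4 3)(5 7)

f' r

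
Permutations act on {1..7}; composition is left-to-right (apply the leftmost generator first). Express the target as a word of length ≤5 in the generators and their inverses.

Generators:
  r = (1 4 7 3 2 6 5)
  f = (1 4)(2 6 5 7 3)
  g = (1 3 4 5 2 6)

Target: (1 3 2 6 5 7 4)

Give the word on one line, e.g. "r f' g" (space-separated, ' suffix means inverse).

r f' f' r r

  after r: (1 4 7 3 2 6 5)
  after f': (4 5)
  after f': (1 4 6 2 3 7 5)
  after r: (1 7)(4 5)
  after r: (1 3 2 6 5 7 4)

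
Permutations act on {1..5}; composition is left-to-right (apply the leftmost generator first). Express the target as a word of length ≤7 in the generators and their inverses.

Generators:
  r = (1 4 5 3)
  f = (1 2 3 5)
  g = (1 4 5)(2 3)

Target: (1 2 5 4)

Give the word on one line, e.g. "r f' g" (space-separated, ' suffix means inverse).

  after g': (1 5 4)(2 3)
  after g': (1 4 5)
  after r': (3 5)
  after f: (1 2 3)
  after r': (1 2 5 4)

g' g' r' f r'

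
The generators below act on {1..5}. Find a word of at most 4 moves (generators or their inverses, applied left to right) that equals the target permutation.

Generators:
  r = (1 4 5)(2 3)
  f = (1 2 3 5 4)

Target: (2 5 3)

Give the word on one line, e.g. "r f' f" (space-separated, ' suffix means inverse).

  after f': (1 4 5 3 2)
  after r: (1 5 2 4)
  after r: (2 5 3)

f' r r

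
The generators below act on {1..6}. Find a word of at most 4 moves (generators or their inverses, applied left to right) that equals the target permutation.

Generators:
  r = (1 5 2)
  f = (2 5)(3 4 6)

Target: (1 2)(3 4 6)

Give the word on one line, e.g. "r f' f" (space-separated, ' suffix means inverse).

  after r: (1 5 2)
  after f: (1 2)(3 4 6)

r f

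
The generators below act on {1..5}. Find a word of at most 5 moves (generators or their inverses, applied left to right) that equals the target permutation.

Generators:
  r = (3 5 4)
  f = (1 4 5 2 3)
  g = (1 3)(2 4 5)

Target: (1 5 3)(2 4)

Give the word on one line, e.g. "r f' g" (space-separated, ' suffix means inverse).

g f g r' g

  after g: (1 3)(2 4 5)
  after f: (2 5 3 4)
  after g: (1 3 5)
  after r': (1 4 5)
  after g: (1 5 3)(2 4)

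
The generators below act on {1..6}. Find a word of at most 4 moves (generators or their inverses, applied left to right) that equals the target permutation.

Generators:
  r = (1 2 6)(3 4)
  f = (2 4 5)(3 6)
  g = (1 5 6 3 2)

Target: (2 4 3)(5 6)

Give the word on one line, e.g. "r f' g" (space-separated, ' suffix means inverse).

g' r'

  after g': (1 2 3 6 5)
  after r': (2 4 3)(5 6)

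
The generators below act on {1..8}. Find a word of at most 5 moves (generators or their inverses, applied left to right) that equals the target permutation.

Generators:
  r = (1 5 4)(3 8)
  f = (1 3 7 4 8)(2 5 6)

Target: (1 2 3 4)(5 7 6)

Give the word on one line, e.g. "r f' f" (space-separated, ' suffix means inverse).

r' r' f r' f

  after r': (1 4 5)(3 8)
  after r': (1 5 4)
  after f: (1 6 2 5 8)(3 7 4)
  after r': (1 6 2)(3 7 5)(4 8)
  after f: (1 2 3 4)(5 7 6)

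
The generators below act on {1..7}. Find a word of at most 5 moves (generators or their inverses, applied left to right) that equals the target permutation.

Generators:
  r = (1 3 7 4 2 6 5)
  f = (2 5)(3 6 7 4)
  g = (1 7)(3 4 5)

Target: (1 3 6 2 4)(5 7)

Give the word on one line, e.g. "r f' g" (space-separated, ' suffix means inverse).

f r g f

  after f: (2 5)(3 6 7 4)
  after r: (1 3 5 6 4 7 2)
  after g: (1 4)(2 7)(5 6)
  after f: (1 3 6 2 4)(5 7)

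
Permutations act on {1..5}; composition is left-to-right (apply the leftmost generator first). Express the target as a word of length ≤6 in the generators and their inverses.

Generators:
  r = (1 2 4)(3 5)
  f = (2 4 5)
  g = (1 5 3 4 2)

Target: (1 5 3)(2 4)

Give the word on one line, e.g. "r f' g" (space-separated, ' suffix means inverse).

  after r: (1 2 4)(3 5)
  after r: (1 4 2)
  after f: (1 5 2)
  after r: (1 3 5 4)
  after g': (1 5 3)(2 4)

r r f r g'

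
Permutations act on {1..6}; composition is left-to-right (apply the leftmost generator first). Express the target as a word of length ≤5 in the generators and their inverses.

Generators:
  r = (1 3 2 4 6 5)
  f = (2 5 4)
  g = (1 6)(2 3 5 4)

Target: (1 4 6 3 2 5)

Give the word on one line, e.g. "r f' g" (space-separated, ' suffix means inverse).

  after f: (2 5 4)
  after g': (1 6)(2 3)
  after r: (1 5)(3 4 6)
  after f: (1 4 6 3 2 5)

f g' r f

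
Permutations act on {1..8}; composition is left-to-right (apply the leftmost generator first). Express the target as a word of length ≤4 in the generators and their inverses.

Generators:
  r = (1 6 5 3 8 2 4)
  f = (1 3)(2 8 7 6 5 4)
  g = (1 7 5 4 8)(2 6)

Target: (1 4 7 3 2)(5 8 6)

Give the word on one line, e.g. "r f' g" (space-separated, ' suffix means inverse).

f r' f

  after f: (1 3)(2 8 7 6 5 4)
  after r': (1 5 2 3 4 8 7)
  after f: (1 4 7 3 2)(5 8 6)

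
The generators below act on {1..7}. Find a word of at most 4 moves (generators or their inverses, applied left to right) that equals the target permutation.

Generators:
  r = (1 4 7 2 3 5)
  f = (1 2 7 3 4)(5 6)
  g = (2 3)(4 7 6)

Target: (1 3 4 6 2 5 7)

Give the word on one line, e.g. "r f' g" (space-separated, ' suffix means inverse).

r g r r

  after r: (1 4 7 2 3 5)
  after g: (1 7 3 5)(4 6)
  after r: (1 2 3)(4 6 7 5)
  after r: (1 3 4 6 2 5 7)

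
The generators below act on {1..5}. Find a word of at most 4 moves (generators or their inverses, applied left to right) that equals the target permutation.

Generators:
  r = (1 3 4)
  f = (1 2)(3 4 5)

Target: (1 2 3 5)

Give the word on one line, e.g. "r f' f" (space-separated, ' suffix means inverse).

  after f': (1 2)(3 5 4)
  after r: (1 2 3 5)

f' r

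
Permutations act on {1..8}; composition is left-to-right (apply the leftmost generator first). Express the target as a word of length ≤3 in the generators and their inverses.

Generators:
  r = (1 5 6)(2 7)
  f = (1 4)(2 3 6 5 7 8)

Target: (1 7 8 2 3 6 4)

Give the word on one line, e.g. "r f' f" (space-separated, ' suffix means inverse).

r' r' f

  after r': (1 6 5)(2 7)
  after r': (1 5 6)
  after f: (1 7 8 2 3 6 4)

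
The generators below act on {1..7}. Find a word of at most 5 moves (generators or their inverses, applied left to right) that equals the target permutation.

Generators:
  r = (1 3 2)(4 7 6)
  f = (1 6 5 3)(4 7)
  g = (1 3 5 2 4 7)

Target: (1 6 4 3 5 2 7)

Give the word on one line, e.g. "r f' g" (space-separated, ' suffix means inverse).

f g g

  after f: (1 6 5 3)(4 7)
  after g: (1 6 2 4)
  after g: (1 6 4 3 5 2 7)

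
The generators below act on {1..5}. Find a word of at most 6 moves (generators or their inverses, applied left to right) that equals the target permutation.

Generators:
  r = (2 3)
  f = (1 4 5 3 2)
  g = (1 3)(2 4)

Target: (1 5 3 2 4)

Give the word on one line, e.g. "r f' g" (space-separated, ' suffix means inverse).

  after f': (1 2 3 5 4)
  after g: (1 4 3 5 2)
  after r: (1 4 2)(3 5)
  after f: (1 5 2 4)
  after r': (1 5 3 2 4)

f' g r f r'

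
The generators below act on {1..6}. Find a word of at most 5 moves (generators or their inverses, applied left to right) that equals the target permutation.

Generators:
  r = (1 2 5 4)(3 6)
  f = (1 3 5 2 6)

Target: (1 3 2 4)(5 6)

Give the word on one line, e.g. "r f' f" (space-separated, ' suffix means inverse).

f' r' r' r'

  after f': (1 6 2 5 3)
  after r': (1 3 4 5 6)
  after r': (1 6 4 2)(3 5)
  after r': (1 3 2 4)(5 6)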